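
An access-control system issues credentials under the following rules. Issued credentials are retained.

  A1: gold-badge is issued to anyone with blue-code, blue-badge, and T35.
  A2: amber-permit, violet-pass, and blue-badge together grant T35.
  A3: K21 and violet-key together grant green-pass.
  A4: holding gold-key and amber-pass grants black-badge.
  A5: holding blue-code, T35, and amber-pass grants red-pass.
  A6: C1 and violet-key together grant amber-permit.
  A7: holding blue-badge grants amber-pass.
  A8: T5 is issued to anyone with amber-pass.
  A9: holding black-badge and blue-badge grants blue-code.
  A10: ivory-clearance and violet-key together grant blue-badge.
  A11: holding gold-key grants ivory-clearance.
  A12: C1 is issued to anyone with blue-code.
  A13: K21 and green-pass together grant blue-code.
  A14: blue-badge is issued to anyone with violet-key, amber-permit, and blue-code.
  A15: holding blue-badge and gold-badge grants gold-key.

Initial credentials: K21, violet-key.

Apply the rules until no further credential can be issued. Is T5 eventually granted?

Yes

Holding K21 and violet-key grants green-pass (A3).
Holding K21 and green-pass grants blue-code (A13).
Holding blue-code grants C1 (A12).
Holding C1 and violet-key grants amber-permit (A6).
Holding violet-key, amber-permit, and blue-code grants blue-badge (A14).
Holding blue-badge grants amber-pass (A7).
Holding amber-pass grants T5 (A8).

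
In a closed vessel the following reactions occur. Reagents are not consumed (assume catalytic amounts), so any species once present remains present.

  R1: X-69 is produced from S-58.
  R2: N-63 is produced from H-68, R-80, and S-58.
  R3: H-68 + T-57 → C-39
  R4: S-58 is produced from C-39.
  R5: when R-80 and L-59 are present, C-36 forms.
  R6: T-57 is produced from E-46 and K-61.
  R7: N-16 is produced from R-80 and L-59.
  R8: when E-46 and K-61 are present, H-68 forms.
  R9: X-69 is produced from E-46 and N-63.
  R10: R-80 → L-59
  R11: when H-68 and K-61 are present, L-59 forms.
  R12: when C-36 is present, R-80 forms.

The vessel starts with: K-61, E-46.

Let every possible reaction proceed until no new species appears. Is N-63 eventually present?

N-63 would need H-68, R-80, and S-58 (R2), but R-80 never forms.

No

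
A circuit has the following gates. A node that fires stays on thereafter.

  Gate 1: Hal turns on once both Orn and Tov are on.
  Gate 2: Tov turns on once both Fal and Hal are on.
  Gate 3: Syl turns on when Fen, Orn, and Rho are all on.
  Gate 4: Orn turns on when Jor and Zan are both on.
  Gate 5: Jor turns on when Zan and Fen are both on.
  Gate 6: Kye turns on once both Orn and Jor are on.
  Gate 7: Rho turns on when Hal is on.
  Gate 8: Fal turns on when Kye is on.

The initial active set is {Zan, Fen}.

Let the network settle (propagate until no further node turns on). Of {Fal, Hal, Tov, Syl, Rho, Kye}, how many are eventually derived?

2

Gate 5: Zan and Fen on → Jor on.
Gate 4: Jor and Zan on → Orn on.
Orn and Jor are on, so Kye turns on (Gate 6).
Kye is on, so Fal turns on (Gate 8).
Fal: reached.
Hal would need Orn and Tov (Gate 1), but Tov never turns on.
Tov would need Fal and Hal (Gate 2), but Hal never turns on.
Syl would need Fen, Orn, and Rho (Gate 3), but Rho never turns on.
Rho would need Hal (Gate 7), but Hal never turns on.
Kye: reached.
Reached: Fal and Kye — 2 of the 6.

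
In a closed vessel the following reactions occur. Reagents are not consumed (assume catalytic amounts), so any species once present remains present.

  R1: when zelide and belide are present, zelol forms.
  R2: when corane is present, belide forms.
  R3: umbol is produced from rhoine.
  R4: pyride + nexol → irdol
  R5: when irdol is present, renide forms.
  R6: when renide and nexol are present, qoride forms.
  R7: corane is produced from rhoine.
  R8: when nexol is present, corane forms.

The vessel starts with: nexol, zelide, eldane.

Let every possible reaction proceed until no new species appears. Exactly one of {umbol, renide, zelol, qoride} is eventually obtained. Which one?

nexol present → corane forms (R8).
corane present → belide forms (R2).
zelide and belide present → zelol forms (R1).
qoride would need renide and nexol (R6), but renide never forms. umbol would need rhoine (R3), but rhoine never forms. renide would need irdol (R5), but irdol never forms.

zelol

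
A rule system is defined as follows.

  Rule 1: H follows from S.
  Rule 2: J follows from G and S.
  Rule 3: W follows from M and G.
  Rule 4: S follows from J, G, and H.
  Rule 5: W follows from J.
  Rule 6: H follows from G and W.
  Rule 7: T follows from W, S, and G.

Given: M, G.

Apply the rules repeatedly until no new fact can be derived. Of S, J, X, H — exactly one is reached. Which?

H

M and G hold, so W follows (Rule 3).
From G and W, Rule 6 gives H.
J would need G and S (Rule 2), but S is never established. No rule produces X, and it is not given. S would need J, G, and H (Rule 4), but J is never established.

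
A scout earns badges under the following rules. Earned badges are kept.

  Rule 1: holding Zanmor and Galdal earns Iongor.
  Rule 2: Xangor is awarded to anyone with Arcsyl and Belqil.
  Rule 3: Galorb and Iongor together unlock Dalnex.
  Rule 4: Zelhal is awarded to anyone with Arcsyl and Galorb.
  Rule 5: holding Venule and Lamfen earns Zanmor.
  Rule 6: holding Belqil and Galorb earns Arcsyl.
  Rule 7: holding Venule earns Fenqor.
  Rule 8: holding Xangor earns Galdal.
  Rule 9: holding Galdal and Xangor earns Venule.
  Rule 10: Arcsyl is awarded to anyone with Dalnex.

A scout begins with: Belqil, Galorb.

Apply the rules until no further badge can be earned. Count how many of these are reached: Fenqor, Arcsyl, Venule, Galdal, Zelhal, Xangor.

6

With Belqil and Galorb, Arcsyl is earned (Rule 6).
With Arcsyl and Galorb, Zelhal is earned (Rule 4).
With Arcsyl and Belqil, Xangor is earned (Rule 2).
With Xangor, Galdal is earned (Rule 8).
With Galdal and Xangor, Venule is earned (Rule 9).
With Venule, Fenqor is earned (Rule 7).
Fenqor: reached.
Arcsyl: reached.
Venule: reached.
Galdal: reached.
Zelhal: reached.
Xangor: reached.
All 6 are reached.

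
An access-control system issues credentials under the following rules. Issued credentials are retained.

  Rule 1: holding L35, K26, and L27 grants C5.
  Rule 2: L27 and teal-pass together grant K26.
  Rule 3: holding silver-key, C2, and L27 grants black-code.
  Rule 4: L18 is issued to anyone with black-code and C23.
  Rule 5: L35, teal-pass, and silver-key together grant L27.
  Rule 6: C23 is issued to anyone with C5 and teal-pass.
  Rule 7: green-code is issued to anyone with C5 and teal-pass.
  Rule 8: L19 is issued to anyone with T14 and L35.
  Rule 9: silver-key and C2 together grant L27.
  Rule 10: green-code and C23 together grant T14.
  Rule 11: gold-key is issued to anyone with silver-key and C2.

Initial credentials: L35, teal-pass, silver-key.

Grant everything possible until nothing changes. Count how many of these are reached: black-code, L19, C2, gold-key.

1

Holding L35, teal-pass, and silver-key grants L27 (Rule 5).
Holding L27 and teal-pass grants K26 (Rule 2).
Holding L35, K26, and L27 grants C5 (Rule 1).
Holding C5 and teal-pass grants green-code (Rule 7).
Holding C5 and teal-pass grants C23 (Rule 6).
Holding green-code and C23 grants T14 (Rule 10).
Holding T14 and L35 grants L19 (Rule 8).
black-code would need silver-key, C2, and L27 (Rule 3), but C2 is never granted.
L19: reached.
No rule produces C2, and it is not given.
gold-key would need silver-key and C2 (Rule 11), but C2 is never granted.
Reached: L19 — 1 of the 4.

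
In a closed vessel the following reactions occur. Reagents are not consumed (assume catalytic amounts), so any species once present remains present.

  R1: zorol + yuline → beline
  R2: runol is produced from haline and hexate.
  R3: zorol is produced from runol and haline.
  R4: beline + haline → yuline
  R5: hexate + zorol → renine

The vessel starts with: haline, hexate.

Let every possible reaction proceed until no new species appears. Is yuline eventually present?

yuline would need beline and haline (R4), but beline never forms.

No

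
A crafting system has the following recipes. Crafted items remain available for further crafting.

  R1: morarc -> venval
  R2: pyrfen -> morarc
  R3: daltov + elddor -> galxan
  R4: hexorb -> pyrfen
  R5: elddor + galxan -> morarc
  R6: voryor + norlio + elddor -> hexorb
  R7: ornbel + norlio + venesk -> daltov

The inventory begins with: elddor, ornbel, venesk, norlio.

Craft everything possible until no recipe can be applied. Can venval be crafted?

Yes

Using R7, ornbel, norlio, and venesk make daltov.
daltov + elddor -> galxan (R3).
Using R5, elddor and galxan make morarc.
Using R1, morarc makes venval.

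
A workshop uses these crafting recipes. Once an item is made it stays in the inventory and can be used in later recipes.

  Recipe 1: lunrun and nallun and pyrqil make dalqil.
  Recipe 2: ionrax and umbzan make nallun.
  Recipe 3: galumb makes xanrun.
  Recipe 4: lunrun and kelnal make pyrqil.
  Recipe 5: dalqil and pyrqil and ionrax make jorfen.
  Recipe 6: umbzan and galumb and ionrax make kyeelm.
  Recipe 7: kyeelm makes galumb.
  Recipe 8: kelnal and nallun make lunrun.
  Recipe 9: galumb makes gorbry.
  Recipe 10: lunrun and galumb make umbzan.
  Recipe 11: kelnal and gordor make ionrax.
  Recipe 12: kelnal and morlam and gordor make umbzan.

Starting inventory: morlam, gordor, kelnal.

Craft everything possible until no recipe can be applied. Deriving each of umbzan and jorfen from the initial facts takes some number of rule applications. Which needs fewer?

umbzan

umbzan: kelnal and morlam and gordor → umbzan (Recipe 12). [1 rule application]
jorfen: Using Recipe 12, kelnal, morlam, and gordor make umbzan. Using Recipe 11, kelnal and gordor make ionrax. ionrax and umbzan → nallun (Recipe 2). Using Recipe 8, kelnal and nallun make lunrun. Using Recipe 4, lunrun and kelnal make pyrqil. Using Recipe 1, lunrun, nallun, and pyrqil make dalqil. dalqil and pyrqil and ionrax → jorfen (Recipe 5). [7 rule applications]
umbzan needs fewer.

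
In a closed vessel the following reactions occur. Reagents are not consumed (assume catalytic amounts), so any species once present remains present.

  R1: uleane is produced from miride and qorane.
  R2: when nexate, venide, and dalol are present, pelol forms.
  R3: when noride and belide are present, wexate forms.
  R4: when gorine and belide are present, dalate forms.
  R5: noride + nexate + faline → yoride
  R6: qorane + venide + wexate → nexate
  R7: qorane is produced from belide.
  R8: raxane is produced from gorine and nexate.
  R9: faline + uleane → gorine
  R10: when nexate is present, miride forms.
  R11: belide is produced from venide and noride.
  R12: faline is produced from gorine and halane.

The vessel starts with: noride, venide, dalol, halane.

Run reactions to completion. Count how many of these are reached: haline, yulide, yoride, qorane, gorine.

1

venide and noride present → belide forms (R11).
belide present → qorane forms (R7).
No rule produces haline, and it is not given.
No rule produces yulide, and it is not given.
yoride would need noride, nexate, and faline (R5), but faline never forms.
qorane: reached.
gorine would need faline and uleane (R9), but faline never forms.
Reached: qorane — 1 of the 5.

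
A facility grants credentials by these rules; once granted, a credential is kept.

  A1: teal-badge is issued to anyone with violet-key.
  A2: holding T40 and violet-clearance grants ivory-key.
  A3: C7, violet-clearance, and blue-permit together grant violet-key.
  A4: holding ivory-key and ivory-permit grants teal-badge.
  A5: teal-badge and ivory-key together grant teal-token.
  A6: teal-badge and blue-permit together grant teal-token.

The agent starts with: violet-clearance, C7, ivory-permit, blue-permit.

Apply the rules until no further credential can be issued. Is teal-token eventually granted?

Holding C7, violet-clearance, and blue-permit grants violet-key (A3).
Holding violet-key grants teal-badge (A1).
Holding teal-badge and blue-permit grants teal-token (A6).

Yes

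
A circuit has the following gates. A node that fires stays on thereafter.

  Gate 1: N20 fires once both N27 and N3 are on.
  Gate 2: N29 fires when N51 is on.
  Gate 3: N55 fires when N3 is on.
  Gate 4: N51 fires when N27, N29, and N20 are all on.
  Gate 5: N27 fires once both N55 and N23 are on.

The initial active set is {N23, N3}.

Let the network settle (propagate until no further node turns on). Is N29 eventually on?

N29 would need N51 (Gate 2), but N51 never turns on.

No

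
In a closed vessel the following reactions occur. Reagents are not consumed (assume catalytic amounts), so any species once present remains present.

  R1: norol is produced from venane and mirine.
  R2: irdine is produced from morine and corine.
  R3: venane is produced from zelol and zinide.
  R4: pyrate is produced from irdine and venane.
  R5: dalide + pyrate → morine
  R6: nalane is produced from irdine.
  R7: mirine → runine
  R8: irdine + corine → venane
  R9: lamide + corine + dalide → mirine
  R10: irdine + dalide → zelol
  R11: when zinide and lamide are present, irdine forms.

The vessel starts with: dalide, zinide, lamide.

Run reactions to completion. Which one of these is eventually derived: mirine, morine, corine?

morine

zinide and lamide present → irdine forms (R11).
irdine and dalide present → zelol forms (R10).
zelol and zinide present → venane forms (R3).
irdine and venane present → pyrate forms (R4).
dalide and pyrate present → morine forms (R5).
No rule produces corine, and it is not given. mirine would need lamide, corine, and dalide (R9), but corine never forms.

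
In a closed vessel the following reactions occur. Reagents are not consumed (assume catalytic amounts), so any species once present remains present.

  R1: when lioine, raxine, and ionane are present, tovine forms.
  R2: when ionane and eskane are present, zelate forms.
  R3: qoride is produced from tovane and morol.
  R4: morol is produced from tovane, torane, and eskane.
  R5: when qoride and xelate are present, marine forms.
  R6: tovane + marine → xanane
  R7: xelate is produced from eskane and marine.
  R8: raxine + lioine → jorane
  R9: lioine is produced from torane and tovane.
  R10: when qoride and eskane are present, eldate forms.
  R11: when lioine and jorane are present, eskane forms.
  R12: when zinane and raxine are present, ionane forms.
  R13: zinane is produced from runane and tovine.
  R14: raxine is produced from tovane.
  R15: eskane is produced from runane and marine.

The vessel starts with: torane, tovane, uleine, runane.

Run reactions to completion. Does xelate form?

No

xelate would need eskane and marine (R7), but marine never forms.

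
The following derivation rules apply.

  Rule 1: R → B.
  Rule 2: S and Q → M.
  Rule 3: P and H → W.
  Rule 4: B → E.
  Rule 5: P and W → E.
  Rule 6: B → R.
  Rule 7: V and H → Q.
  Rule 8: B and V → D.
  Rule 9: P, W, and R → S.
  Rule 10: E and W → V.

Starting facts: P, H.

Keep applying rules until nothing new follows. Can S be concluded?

No

S would need P, W, and R (Rule 9), but R is never established.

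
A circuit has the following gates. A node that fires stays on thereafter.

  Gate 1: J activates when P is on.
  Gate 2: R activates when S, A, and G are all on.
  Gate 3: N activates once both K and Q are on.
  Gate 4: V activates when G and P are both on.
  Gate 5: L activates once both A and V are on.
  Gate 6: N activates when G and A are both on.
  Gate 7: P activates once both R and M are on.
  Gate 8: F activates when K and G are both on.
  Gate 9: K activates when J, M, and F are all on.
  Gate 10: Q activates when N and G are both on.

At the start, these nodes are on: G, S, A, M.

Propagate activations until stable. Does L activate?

Gate 2: S, A, and G on → R on.
Gate 7: R and M on → P on.
Gate 4: G and P on → V on.
A and V are on, so L activates (Gate 5).

Yes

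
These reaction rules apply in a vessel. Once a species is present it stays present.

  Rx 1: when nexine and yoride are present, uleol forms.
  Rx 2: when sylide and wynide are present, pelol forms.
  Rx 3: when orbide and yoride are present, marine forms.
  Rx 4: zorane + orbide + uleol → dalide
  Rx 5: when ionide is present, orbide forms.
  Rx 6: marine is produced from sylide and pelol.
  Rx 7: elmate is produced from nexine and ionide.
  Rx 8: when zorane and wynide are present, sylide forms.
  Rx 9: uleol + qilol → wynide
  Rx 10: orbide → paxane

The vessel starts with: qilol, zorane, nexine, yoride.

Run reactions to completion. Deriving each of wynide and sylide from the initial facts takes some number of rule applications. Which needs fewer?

wynide

wynide: nexine and yoride present → uleol forms (Rx 1). uleol and qilol present → wynide forms (Rx 9). [2 rule applications]
sylide: nexine and yoride present → uleol forms (Rx 1). uleol and qilol present → wynide forms (Rx 9). zorane and wynide present → sylide forms (Rx 8). [3 rule applications]
wynide needs fewer.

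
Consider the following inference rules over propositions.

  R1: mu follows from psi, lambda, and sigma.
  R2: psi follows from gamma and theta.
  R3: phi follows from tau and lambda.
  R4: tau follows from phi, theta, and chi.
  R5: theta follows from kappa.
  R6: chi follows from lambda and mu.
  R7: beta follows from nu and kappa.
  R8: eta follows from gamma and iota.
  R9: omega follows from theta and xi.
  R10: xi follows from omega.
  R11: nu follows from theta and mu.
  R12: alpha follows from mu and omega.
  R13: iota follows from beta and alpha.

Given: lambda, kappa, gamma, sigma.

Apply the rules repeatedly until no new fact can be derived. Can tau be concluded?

tau would need phi, theta, and chi (R4), but phi is never established.

No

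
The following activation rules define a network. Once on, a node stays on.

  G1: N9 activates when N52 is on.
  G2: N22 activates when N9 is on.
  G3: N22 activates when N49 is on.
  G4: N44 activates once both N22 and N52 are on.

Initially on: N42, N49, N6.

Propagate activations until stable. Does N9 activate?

N9 would need N52 (G1), but N52 never turns on.

No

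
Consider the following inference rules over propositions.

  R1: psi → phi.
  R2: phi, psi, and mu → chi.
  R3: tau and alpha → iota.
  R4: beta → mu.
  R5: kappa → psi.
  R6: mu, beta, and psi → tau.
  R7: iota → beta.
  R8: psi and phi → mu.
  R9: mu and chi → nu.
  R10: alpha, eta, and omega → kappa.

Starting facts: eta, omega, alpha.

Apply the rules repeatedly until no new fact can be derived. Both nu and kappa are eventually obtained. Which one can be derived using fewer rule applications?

kappa

kappa: From alpha, eta, and omega, R10 gives kappa. [1 rule application]
nu: alpha, eta, and omega hold, so kappa follows (R10). From kappa, R5 gives psi. From psi, R1 gives phi. psi and phi hold, so mu follows (R8). phi, psi, and mu hold, so chi follows (R2). mu and chi hold, so nu follows (R9). [6 rule applications]
kappa needs fewer.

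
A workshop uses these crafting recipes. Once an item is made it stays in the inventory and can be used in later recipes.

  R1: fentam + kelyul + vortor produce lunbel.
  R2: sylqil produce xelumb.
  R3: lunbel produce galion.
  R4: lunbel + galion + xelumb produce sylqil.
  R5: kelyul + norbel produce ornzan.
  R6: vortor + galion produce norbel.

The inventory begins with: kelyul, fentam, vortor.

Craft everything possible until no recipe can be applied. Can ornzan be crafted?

Using R1, fentam, kelyul, and vortor make lunbel.
lunbel → galion (R3).
vortor + galion → norbel (R6).
Using R5, kelyul and norbel make ornzan.

Yes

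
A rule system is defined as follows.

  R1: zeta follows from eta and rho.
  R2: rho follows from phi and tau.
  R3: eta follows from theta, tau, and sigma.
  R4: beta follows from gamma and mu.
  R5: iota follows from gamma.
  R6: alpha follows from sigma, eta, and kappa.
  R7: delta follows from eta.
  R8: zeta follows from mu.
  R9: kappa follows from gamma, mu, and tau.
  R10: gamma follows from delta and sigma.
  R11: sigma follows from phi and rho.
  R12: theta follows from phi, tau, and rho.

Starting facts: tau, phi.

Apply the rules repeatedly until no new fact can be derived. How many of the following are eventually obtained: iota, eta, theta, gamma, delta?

5

From phi and tau, R2 gives rho.
phi, tau, and rho hold, so theta follows (R12).
phi and rho hold, so sigma follows (R11).
From theta, tau, and sigma, R3 gives eta.
From eta, R7 gives delta.
delta and sigma hold, so gamma follows (R10).
gamma holds, so iota follows (R5).
iota: reached.
eta: reached.
theta: reached.
gamma: reached.
delta: reached.
All 5 are reached.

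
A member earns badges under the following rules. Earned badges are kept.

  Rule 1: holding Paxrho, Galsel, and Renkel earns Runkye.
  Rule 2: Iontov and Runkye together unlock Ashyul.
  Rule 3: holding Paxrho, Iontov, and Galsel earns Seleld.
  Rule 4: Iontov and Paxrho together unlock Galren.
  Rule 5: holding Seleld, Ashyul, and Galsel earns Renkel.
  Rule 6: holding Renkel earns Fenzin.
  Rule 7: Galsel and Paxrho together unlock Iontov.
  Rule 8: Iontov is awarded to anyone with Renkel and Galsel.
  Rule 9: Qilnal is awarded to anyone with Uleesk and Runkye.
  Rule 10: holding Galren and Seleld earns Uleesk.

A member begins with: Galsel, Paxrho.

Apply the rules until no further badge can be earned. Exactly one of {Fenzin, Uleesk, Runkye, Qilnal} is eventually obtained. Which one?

With Galsel and Paxrho, Iontov is earned (Rule 7).
With Iontov and Paxrho, Galren is earned (Rule 4).
With Paxrho, Iontov, and Galsel, Seleld is earned (Rule 3).
With Galren and Seleld, Uleesk is earned (Rule 10).
Runkye would need Paxrho, Galsel, and Renkel (Rule 1), but Renkel is never earned. Fenzin would need Renkel (Rule 6), but Renkel is never earned. Qilnal would need Uleesk and Runkye (Rule 9), but Runkye is never earned.

Uleesk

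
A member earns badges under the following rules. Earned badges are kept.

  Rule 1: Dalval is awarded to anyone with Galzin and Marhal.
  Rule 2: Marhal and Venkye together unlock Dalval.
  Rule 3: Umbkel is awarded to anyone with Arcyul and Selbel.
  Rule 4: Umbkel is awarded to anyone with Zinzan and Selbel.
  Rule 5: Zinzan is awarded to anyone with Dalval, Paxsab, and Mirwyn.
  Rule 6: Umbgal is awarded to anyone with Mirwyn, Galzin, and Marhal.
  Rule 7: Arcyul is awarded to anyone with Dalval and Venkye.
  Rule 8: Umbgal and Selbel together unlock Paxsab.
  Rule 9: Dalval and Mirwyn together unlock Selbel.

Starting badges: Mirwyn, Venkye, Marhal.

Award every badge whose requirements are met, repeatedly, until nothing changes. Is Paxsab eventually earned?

Paxsab would need Umbgal and Selbel (Rule 8), but Umbgal is never earned.

No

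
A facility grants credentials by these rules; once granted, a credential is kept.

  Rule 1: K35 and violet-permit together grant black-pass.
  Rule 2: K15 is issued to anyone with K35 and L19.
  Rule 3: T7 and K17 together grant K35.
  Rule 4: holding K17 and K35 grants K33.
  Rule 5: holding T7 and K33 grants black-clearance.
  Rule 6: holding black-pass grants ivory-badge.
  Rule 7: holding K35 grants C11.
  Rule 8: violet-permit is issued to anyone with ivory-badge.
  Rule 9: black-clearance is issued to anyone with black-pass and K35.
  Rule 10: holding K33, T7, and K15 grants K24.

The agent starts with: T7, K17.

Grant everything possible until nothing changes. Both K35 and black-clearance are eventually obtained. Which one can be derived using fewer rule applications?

K35

K35: Holding T7 and K17 grants K35 (Rule 3). [1 rule application]
black-clearance: Holding T7 and K17 grants K35 (Rule 3). Holding K17 and K35 grants K33 (Rule 4). Holding T7 and K33 grants black-clearance (Rule 5). [3 rule applications]
K35 needs fewer.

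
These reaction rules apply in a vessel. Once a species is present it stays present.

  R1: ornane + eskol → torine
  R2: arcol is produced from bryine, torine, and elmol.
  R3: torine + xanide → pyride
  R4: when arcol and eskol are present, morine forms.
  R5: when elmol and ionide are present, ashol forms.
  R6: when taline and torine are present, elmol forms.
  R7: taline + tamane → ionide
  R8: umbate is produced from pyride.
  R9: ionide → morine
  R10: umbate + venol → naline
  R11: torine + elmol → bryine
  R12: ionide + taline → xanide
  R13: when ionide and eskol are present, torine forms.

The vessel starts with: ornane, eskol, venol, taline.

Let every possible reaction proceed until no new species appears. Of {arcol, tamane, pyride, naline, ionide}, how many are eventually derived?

ornane and eskol present → torine forms (R1).
taline and torine present → elmol forms (R6).
torine and elmol present → bryine forms (R11).
bryine, torine, and elmol present → arcol forms (R2).
arcol: reached.
No rule produces tamane, and it is not given.
pyride would need torine and xanide (R3), but xanide never forms.
naline would need umbate and venol (R10), but umbate never forms.
ionide would need taline and tamane (R7), but tamane never forms.
Reached: arcol — 1 of the 5.

1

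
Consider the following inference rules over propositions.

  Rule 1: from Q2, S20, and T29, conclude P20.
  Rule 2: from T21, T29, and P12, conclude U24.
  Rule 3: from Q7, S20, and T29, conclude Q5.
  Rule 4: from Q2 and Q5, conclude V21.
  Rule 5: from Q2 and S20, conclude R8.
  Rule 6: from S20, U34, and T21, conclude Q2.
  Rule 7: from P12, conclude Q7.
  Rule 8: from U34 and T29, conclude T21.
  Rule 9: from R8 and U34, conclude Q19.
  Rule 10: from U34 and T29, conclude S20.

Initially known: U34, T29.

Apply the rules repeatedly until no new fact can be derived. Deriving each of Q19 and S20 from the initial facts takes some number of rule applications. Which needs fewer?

S20

S20: From U34 and T29, Rule 10 gives S20. [1 rule application]
Q19: U34 and T29 hold, so S20 follows (Rule 10). U34 and T29 hold, so T21 follows (Rule 8). From S20, U34, and T21, Rule 6 gives Q2. Q2 and S20 hold, so R8 follows (Rule 5). From R8 and U34, Rule 9 gives Q19. [5 rule applications]
S20 needs fewer.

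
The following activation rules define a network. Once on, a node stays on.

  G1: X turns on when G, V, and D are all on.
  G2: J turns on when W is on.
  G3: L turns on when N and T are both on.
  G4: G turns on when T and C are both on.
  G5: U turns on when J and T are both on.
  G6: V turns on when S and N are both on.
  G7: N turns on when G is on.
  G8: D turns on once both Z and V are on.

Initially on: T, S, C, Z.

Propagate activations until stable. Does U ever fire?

U would need J and T (G5), but J never turns on.

No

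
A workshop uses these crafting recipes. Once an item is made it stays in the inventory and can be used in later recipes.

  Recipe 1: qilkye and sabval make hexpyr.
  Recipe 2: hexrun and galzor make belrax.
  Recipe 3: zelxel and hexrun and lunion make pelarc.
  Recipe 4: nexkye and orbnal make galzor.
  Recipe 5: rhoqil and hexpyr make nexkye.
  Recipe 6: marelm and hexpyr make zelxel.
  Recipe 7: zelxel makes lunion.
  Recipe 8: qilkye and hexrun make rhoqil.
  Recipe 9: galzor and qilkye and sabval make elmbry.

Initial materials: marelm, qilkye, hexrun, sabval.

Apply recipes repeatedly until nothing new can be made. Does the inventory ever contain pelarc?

Using Recipe 1, qilkye and sabval make hexpyr.
Using Recipe 6, marelm and hexpyr make zelxel.
Using Recipe 7, zelxel makes lunion.
Using Recipe 3, zelxel, hexrun, and lunion make pelarc.

Yes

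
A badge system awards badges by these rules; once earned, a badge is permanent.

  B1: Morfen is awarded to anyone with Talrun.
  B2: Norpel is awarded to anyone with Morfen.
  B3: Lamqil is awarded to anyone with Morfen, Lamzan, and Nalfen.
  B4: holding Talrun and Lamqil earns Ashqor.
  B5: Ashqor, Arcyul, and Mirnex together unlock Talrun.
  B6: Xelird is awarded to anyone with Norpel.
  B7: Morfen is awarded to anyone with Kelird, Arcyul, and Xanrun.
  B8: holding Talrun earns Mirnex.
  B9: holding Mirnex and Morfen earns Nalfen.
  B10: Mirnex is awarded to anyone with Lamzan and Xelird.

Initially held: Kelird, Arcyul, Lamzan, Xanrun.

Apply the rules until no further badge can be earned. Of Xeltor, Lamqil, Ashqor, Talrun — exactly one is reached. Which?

With Kelird, Arcyul, and Xanrun, Morfen is earned (B7).
With Morfen, Norpel is earned (B2).
With Norpel, Xelird is earned (B6).
With Lamzan and Xelird, Mirnex is earned (B10).
With Mirnex and Morfen, Nalfen is earned (B9).
With Morfen, Lamzan, and Nalfen, Lamqil is earned (B3).
No rule produces Xeltor, and it is not given. Talrun would need Ashqor, Arcyul, and Mirnex (B5), but Ashqor is never earned. Ashqor would need Talrun and Lamqil (B4), but Talrun is never earned.

Lamqil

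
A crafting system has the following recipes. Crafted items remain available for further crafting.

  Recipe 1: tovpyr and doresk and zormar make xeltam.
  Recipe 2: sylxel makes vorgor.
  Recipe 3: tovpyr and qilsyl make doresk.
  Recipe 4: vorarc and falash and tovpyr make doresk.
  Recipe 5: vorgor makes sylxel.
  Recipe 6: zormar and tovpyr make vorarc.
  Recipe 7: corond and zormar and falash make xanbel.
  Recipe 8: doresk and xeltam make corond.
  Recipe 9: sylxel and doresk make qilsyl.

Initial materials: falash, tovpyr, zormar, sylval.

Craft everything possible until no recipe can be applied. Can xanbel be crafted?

Yes

Using Recipe 6, zormar and tovpyr make vorarc.
vorarc and falash and tovpyr → doresk (Recipe 4).
Using Recipe 1, tovpyr, doresk, and zormar make xeltam.
doresk and xeltam → corond (Recipe 8).
corond and zormar and falash → xanbel (Recipe 7).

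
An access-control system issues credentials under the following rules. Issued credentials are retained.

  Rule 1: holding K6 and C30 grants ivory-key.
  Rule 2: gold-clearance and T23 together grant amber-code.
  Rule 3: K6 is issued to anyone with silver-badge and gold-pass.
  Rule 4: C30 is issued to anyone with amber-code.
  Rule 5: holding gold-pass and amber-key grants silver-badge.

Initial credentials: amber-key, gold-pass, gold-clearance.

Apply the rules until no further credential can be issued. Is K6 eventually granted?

Holding gold-pass and amber-key grants silver-badge (Rule 5).
Holding silver-badge and gold-pass grants K6 (Rule 3).

Yes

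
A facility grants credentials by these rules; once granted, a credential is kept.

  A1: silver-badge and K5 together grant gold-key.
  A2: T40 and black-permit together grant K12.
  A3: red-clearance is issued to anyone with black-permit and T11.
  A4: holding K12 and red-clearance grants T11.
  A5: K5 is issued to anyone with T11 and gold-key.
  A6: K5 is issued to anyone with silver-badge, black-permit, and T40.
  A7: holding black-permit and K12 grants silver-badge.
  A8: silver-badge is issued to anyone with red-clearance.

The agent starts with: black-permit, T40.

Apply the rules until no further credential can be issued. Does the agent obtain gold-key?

Yes

Holding T40 and black-permit grants K12 (A2).
Holding black-permit and K12 grants silver-badge (A7).
Holding silver-badge, black-permit, and T40 grants K5 (A6).
Holding silver-badge and K5 grants gold-key (A1).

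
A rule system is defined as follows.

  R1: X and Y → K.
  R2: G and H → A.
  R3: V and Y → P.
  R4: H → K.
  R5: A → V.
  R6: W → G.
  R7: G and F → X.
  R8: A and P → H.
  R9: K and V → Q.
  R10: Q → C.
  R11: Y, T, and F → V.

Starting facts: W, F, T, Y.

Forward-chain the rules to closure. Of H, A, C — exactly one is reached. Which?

Y, T, and F hold, so V follows (R11).
W holds, so G follows (R6).
From G and F, R7 gives X.
X and Y hold, so K follows (R1).
K and V hold, so Q follows (R9).
From Q, R10 gives C.
A would need G and H (R2), but H is never established. H would need A and P (R8), but A is never established.

C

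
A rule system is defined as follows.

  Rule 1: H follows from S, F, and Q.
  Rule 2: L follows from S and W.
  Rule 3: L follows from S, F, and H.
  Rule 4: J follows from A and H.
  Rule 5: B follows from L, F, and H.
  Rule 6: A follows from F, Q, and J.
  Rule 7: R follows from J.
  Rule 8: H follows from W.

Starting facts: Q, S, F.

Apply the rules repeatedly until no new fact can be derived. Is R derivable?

No

R would need J (Rule 7), but J is never established.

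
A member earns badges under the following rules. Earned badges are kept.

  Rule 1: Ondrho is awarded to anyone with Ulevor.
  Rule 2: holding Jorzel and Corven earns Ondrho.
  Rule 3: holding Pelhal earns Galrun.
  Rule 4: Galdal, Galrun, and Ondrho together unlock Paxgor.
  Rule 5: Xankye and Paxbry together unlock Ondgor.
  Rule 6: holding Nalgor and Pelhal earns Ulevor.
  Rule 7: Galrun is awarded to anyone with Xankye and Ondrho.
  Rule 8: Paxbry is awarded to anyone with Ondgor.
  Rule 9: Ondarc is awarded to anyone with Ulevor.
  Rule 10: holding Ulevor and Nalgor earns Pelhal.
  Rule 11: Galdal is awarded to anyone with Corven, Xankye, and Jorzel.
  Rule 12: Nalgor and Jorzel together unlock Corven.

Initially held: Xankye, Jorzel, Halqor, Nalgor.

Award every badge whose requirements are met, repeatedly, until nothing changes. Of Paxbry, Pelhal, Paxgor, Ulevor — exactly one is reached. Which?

Paxgor

With Nalgor and Jorzel, Corven is earned (Rule 12).
With Jorzel and Corven, Ondrho is earned (Rule 2).
With Corven, Xankye, and Jorzel, Galdal is earned (Rule 11).
With Xankye and Ondrho, Galrun is earned (Rule 7).
With Galdal, Galrun, and Ondrho, Paxgor is earned (Rule 4).
Pelhal would need Ulevor and Nalgor (Rule 10), but Ulevor is never earned. Ulevor would need Nalgor and Pelhal (Rule 6), but Pelhal is never earned. Paxbry would need Ondgor (Rule 8), but Ondgor is never earned.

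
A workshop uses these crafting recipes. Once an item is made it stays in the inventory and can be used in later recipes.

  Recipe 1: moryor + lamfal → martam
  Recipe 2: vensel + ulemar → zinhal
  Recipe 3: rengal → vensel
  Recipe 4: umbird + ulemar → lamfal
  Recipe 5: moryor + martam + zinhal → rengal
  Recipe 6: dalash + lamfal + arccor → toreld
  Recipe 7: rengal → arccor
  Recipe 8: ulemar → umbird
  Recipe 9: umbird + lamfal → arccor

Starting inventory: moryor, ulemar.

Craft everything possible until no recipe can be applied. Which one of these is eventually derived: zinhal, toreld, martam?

Using Recipe 8, ulemar makes umbird.
Using Recipe 4, umbird and ulemar make lamfal.
Using Recipe 1, moryor and lamfal make martam.
zinhal would need vensel and ulemar (Recipe 2), but vensel is never obtained. toreld would need dalash, lamfal, and arccor (Recipe 6), but dalash is never obtained.

martam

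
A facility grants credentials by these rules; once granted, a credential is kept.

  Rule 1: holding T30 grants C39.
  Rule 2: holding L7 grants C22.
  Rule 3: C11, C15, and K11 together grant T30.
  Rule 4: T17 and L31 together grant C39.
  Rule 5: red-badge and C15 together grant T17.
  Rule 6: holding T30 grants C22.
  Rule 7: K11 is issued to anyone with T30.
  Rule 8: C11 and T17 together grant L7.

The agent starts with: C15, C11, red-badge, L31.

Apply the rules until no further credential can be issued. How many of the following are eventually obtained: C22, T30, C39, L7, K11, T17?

4

Holding red-badge and C15 grants T17 (Rule 5).
Holding C11 and T17 grants L7 (Rule 8).
Holding T17 and L31 grants C39 (Rule 4).
Holding L7 grants C22 (Rule 2).
C22: reached.
T30 would need C11, C15, and K11 (Rule 3), but K11 is never granted.
C39: reached.
L7: reached.
K11 would need T30 (Rule 7), but T30 is never granted.
T17: reached.
Reached: C22, C39, L7, and T17 — 4 of the 6.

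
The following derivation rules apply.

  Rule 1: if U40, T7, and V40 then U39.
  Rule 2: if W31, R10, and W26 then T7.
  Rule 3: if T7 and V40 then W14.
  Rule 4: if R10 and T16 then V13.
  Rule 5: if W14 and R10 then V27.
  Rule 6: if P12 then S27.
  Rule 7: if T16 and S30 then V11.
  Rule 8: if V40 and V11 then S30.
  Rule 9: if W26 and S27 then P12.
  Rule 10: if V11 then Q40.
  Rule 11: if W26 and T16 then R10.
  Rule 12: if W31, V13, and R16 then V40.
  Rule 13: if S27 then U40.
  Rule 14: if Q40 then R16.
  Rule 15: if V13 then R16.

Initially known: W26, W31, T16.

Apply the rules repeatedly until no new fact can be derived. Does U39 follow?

No

U39 would need U40, T7, and V40 (Rule 1), but U40 is never established.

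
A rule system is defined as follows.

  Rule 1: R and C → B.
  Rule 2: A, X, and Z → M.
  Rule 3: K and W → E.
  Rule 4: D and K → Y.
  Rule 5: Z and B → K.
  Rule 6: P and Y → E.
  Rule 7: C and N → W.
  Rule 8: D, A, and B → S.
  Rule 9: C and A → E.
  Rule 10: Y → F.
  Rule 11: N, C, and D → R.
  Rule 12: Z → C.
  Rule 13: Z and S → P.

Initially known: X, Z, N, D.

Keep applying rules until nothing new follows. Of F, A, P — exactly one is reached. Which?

From Z, Rule 12 gives C.
N, C, and D hold, so R follows (Rule 11).
R and C hold, so B follows (Rule 1).
From Z and B, Rule 5 gives K.
D and K hold, so Y follows (Rule 4).
Y holds, so F follows (Rule 10).
P would need Z and S (Rule 13), but S is never established. No rule produces A, and it is not given.

F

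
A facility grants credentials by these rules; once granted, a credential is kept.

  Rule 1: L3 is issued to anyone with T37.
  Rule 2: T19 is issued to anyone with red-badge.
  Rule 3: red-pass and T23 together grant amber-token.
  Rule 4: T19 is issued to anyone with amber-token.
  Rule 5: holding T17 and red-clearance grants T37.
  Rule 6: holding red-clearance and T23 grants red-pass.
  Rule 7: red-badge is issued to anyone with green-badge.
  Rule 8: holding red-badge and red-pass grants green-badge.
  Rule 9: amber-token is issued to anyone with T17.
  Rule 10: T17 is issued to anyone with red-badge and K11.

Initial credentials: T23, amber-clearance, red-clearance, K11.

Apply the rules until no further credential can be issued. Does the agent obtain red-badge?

No

red-badge would need green-badge (Rule 7), but green-badge is never granted.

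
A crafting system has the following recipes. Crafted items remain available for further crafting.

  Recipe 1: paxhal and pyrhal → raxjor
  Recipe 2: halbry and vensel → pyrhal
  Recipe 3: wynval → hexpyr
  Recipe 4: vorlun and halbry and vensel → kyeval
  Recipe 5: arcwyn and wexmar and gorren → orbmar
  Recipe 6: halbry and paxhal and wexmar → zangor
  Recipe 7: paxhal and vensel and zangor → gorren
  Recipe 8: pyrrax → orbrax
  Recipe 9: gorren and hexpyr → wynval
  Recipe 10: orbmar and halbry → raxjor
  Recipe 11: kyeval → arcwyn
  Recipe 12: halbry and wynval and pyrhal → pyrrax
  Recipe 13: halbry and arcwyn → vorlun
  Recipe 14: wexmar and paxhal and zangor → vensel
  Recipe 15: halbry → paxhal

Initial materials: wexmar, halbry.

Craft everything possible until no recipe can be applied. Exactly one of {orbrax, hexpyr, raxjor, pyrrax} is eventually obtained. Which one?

raxjor

halbry → paxhal (Recipe 15).
halbry and paxhal and wexmar → zangor (Recipe 6).
Using Recipe 14, wexmar, paxhal, and zangor make vensel.
Using Recipe 2, halbry and vensel make pyrhal.
paxhal and pyrhal → raxjor (Recipe 1).
pyrrax would need halbry, wynval, and pyrhal (Recipe 12), but wynval is never obtained. hexpyr would need wynval (Recipe 3), but wynval is never obtained. orbrax would need pyrrax (Recipe 8), but pyrrax is never obtained.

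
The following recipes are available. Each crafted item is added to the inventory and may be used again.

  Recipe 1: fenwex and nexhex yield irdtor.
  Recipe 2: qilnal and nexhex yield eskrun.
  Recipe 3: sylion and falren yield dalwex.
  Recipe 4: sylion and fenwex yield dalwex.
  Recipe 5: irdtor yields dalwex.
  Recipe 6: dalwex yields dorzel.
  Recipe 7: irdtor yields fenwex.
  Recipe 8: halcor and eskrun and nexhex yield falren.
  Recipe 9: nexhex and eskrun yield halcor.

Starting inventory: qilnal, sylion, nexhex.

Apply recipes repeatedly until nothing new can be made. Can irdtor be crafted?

irdtor would need fenwex and nexhex (Recipe 1), but fenwex is never obtained.

No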